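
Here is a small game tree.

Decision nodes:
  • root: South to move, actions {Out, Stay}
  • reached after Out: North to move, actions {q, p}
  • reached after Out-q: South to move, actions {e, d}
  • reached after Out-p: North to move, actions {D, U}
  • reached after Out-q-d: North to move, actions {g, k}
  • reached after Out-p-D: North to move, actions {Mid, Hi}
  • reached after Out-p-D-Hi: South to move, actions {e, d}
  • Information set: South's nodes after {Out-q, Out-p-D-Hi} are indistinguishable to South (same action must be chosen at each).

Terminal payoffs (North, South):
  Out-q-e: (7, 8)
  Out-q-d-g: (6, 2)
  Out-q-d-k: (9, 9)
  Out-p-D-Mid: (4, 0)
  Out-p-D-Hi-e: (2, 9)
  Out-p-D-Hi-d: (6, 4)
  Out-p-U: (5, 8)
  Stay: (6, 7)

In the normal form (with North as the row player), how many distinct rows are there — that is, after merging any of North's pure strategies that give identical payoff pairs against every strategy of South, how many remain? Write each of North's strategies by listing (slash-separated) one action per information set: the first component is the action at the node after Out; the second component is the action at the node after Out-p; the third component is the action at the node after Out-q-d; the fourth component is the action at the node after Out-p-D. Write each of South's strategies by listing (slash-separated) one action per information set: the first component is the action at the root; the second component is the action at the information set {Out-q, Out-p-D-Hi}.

5

North has 16 pure strategies: q/D/g/Mid, q/D/g/Hi, q/D/k/Mid, q/D/k/Hi, q/U/g/Mid, q/U/g/Hi, q/U/k/Mid, q/U/k/Hi, p/D/g/Mid, p/D/g/Hi, p/D/k/Mid, p/D/k/Hi, p/U/g/Mid, p/U/g/Hi, p/U/k/Mid, p/U/k/Hi. Columns: Out/e, Out/d, Stay/e, Stay/d.
{q/D/g/Mid, q/D/g/Hi, q/U/g/Mid, q/U/g/Hi} → row (7,8) (6,2) (6,7) (6,7)
{q/D/k/Mid, q/D/k/Hi, q/U/k/Mid, q/U/k/Hi} → row (7,8) (9,9) (6,7) (6,7)
{p/D/g/Mid, p/D/k/Mid} → row (4,0) (4,0) (6,7) (6,7)
{p/D/g/Hi, p/D/k/Hi} → row (2,9) (6,4) (6,7) (6,7)
{p/U/g/Mid, p/U/g/Hi, p/U/k/Mid, p/U/k/Hi} → row (5,8) (5,8) (6,7) (6,7)
That's 5 distinct rows out of 16 strategies.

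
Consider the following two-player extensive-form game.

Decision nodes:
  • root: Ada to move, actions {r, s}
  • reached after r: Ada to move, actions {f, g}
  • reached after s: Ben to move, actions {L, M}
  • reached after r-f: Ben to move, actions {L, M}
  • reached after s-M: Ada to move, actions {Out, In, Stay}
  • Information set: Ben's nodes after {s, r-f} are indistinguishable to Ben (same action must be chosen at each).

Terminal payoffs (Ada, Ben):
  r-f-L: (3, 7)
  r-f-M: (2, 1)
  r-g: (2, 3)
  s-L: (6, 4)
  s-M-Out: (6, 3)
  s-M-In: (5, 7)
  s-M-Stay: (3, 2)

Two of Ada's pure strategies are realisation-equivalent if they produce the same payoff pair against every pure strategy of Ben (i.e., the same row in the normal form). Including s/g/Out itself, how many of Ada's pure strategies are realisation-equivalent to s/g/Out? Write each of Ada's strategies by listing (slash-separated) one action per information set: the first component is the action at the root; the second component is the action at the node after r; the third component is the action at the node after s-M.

Row for s/g/Out (columns L, M): (6,4) (6,3).
Under s/g/Out, Ada's choice at the node after r can never be reached regardless of what Ben does, so varying those choices leaves every outcome unchanged.
Holding the reachable choices fixed and varying the unreachable one freely already gives 2 equivalent strategies.
No other strategy reproduces this row, so those 2 are the full class: s/f/Out, s/g/Out.

2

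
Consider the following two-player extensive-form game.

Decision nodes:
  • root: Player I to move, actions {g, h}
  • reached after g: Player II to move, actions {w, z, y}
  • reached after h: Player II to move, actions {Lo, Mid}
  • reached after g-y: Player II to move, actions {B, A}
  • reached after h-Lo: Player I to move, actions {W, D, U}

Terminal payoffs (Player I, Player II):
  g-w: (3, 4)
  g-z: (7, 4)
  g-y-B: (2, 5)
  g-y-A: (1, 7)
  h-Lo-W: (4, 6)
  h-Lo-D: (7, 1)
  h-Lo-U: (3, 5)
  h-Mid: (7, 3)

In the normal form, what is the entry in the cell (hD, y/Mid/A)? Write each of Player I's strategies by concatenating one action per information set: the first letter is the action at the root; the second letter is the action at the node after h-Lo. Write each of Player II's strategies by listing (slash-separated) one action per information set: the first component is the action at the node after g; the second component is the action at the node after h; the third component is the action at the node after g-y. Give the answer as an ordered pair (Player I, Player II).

Trace the play path from the root:
  Player I plays h
  Player II plays Mid at [h]
→ terminal payoff (7, 3).
(Player I's choice at the node after h-Lo is never reached on this path, so it doesn't affect the outcome.)

(7, 3)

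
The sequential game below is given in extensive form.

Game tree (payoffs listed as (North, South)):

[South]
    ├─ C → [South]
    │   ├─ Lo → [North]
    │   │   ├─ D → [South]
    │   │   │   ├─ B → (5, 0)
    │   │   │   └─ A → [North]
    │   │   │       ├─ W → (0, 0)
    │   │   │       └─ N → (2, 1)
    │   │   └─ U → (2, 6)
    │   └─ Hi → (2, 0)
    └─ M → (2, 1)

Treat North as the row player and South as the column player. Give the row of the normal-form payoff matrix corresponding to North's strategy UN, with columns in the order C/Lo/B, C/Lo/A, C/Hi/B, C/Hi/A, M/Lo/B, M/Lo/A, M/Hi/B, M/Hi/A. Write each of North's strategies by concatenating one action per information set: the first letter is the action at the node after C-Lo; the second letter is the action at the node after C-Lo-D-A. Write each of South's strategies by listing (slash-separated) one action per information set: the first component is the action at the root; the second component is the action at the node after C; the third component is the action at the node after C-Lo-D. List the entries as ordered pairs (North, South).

vs C/Lo/B: South plays C → South plays Lo at [C] → North plays U at [C-Lo] → (2, 6)
vs C/Lo/A: South plays C → South plays Lo at [C] → North plays U at [C-Lo] → (2, 6)
vs C/Hi/B: South plays C → South plays Hi at [C] → (2, 0)
vs C/Hi/A: South plays C → South plays Hi at [C] → (2, 0)
vs M/Lo/B: South plays M → (2, 1)
vs M/Lo/A: South plays M → (2, 1)
vs M/Hi/B: South plays M → (2, 1)
vs M/Hi/A: South plays M → (2, 1)

(2,6) (2,6) (2,0) (2,0) (2,1) (2,1) (2,1) (2,1)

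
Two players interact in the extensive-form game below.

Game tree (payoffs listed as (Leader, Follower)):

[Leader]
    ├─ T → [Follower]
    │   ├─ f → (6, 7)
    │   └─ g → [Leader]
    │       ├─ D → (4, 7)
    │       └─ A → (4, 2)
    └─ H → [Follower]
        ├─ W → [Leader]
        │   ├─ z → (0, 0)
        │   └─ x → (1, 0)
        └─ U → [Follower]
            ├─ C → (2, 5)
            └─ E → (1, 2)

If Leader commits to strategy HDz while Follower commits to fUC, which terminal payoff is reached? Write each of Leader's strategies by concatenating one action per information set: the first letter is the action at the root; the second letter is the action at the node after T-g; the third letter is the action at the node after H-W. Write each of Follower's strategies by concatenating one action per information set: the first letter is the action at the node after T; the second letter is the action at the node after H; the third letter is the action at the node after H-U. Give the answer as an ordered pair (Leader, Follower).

Trace the play path from the root:
  Leader plays H
  Follower plays U at [H]
  Follower plays C at [H-U]
→ terminal payoff (2, 5).
(Leader's choice at the node after T-g is never reached on this path, so it doesn't affect the outcome.)

(2, 5)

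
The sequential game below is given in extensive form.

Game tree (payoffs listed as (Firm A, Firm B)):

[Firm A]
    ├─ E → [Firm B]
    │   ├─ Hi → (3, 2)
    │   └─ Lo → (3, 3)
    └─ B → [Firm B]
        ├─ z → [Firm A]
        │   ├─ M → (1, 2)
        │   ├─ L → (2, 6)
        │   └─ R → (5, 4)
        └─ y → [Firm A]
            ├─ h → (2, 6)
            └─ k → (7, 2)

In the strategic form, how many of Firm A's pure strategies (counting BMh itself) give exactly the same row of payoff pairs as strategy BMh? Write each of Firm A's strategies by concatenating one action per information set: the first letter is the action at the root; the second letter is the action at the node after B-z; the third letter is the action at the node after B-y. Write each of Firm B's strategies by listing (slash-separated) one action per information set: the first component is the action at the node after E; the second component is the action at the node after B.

1

Row for BMh (columns Hi/z, Hi/y, Lo/z, Lo/y): (1,2) (2,6) (1,2) (2,6).
Every one of Firm A's information sets is on the play path for some reply by Firm B when Firm A follows BMh.
Changing the action at any of them therefore changes at least one column, so only BMh itself gives this row.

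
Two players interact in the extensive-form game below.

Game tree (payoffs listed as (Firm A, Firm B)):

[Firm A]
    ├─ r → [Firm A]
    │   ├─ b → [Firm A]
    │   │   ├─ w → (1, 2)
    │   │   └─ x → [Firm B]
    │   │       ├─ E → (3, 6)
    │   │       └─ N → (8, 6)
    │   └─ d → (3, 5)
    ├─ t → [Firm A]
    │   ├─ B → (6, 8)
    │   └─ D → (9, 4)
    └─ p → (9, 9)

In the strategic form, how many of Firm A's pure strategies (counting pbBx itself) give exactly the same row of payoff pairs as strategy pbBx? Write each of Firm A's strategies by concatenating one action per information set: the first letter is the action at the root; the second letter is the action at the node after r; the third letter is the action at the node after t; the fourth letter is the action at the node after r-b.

8

Row for pbBx (columns E, N): (9,9) (9,9).
Under pbBx, Firm A's choice at the node after r and at the node after t and at the node after r-b can never be reached regardless of what Firm B does, so varying those choices leaves every outcome unchanged.
Holding the reachable choices fixed and varying the unreachable ones freely already gives 2 × 2 × 2 = 8 equivalent strategies.
No other strategy reproduces this row, so those 8 are the full class: pbBw, pbBx, pbDw, pbDx, pdBw, pdBx, pdDw, pdDx.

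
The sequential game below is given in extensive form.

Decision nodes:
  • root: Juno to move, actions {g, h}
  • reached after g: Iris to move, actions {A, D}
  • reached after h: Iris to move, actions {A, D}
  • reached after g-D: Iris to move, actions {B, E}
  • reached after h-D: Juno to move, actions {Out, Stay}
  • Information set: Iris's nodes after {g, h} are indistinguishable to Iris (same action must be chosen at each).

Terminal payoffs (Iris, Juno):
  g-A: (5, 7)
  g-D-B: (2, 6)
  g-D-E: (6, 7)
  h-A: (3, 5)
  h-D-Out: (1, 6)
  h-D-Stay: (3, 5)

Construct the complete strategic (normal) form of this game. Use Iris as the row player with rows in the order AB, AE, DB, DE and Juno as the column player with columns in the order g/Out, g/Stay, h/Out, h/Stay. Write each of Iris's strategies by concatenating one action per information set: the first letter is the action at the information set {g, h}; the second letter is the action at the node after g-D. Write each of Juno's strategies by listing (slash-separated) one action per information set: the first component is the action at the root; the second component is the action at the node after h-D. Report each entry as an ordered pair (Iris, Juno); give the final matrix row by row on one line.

AB: (5,7) (5,7) (3,5) (3,5) | AE: (5,7) (5,7) (3,5) (3,5) | DB: (2,6) (2,6) (1,6) (3,5) | DE: (6,7) (6,7) (1,6) (3,5)

        g/Out   g/Stay    h/Out   h/Stay
  AB    (5,7)    (5,7)    (3,5)    (3,5)
  AE    (5,7)    (5,7)    (3,5)    (3,5)
  DB    (2,6)    (2,6)    (1,6)    (3,5)
  DE    (6,7)    (6,7)    (1,6)    (3,5)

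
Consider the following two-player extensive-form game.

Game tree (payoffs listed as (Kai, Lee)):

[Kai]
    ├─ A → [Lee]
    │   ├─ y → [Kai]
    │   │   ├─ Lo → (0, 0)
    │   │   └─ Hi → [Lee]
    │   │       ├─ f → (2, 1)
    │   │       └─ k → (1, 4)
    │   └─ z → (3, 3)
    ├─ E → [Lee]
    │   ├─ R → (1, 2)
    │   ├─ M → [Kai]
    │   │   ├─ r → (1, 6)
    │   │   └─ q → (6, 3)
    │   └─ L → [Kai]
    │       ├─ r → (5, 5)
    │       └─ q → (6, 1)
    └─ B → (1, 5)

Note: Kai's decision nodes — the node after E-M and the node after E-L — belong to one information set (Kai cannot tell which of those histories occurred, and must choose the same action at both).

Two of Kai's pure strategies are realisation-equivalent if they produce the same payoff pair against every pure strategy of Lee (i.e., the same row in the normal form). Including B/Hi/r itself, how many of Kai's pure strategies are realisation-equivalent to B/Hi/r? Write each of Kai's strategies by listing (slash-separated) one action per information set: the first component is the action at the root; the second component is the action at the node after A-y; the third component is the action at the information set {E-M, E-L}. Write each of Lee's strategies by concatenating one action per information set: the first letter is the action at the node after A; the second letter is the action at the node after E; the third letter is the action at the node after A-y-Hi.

Row for B/Hi/r (columns yRf, yRk, yMf, yMk, yLf, yLk, zRf, zRk, zMf, zMk, zLf, zLk): (1,5) (1,5) (1,5) (1,5) (1,5) (1,5) (1,5) (1,5) (1,5) (1,5) (1,5) (1,5).
Under B/Hi/r, Kai's choice at the node after A-y and at the information set {E-M, E-L} can never be reached regardless of what Lee does, so varying those choices leaves every outcome unchanged.
Holding the reachable choices fixed and varying the unreachable ones freely already gives 2 × 2 = 4 equivalent strategies.
No other strategy reproduces this row, so those 4 are the full class: B/Lo/r, B/Lo/q, B/Hi/r, B/Hi/q.

4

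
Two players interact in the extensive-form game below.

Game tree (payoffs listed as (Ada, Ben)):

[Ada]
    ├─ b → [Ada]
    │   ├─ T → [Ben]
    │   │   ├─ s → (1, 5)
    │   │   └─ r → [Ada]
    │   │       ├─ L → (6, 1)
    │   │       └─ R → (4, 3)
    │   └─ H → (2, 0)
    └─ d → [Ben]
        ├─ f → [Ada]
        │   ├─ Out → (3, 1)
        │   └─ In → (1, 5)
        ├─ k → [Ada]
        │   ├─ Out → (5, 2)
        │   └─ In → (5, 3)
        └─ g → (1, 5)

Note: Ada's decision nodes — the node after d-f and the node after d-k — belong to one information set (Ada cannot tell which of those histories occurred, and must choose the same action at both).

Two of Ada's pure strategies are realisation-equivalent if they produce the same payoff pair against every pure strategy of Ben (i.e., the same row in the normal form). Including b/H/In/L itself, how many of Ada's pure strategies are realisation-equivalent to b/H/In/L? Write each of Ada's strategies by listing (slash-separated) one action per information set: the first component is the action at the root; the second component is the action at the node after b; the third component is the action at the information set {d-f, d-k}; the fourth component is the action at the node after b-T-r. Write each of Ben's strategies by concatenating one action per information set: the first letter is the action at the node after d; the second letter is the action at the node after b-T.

4

Row for b/H/In/L (columns fs, fr, ks, kr, gs, gr): (2,0) (2,0) (2,0) (2,0) (2,0) (2,0).
Under b/H/In/L, Ada's choice at the information set {d-f, d-k} and at the node after b-T-r can never be reached regardless of what Ben does, so varying those choices leaves every outcome unchanged.
Holding the reachable choices fixed and varying the unreachable ones freely already gives 2 × 2 = 4 equivalent strategies.
No other strategy reproduces this row, so those 4 are the full class: b/H/Out/L, b/H/Out/R, b/H/In/L, b/H/In/R.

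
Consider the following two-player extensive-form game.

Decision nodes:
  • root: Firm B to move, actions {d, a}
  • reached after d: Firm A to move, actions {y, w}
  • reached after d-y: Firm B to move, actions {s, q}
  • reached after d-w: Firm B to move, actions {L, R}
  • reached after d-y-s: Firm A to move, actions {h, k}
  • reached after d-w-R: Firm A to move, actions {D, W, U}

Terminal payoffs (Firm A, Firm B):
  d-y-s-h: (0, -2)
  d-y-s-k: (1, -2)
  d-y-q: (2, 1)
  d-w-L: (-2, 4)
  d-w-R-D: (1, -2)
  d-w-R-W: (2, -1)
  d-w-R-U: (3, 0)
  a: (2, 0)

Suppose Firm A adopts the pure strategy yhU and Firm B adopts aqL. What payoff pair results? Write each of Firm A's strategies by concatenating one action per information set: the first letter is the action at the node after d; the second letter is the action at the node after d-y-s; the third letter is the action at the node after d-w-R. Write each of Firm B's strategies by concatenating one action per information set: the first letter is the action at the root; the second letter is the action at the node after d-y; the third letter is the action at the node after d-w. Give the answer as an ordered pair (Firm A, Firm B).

(2, 0)

Trace the play path from the root:
  Firm B plays a
→ terminal payoff (2, 0).
(Firm A's choice at the node after d is never reached on this path, so it doesn't affect the outcome.)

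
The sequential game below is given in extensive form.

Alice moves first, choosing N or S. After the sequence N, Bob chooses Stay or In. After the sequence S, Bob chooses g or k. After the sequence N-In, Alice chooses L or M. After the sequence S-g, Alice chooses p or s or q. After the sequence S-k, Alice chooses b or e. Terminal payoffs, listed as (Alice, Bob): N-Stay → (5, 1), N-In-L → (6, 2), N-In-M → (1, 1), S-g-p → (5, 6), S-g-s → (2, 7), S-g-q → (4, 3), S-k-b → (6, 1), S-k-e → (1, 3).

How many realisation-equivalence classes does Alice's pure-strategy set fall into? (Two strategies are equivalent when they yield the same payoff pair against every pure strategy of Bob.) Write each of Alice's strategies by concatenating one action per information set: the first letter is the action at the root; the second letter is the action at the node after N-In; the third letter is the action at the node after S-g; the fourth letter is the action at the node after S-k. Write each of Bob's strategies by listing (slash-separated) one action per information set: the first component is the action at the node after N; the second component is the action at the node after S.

Alice has 24 pure strategies: NLpb, NLpe, NLsb, NLse, NLqb, NLqe, NMpb, NMpe, NMsb, NMse, NMqb, NMqe, SLpb, SLpe, SLsb, SLse, SLqb, SLqe, SMpb, SMpe, SMsb, SMse, SMqb, SMqe. Columns: Stay/g, Stay/k, In/g, In/k.
{NLpb, NLpe, NLsb, NLse, NLqb, NLqe} → row (5,1) (5,1) (6,2) (6,2)
{NMpb, NMpe, NMsb, NMse, NMqb, NMqe} → row (5,1) (5,1) (1,1) (1,1)
{SLpb, SMpb} → row (5,6) (6,1) (5,6) (6,1)
{SLpe, SMpe} → row (5,6) (1,3) (5,6) (1,3)
{SLsb, SMsb} → row (2,7) (6,1) (2,7) (6,1)
{SLse, SMse} → row (2,7) (1,3) (2,7) (1,3)
{SLqb, SMqb} → row (4,3) (6,1) (4,3) (6,1)
{SLqe, SMqe} → row (4,3) (1,3) (4,3) (1,3)
That's 8 distinct rows out of 24 strategies.

8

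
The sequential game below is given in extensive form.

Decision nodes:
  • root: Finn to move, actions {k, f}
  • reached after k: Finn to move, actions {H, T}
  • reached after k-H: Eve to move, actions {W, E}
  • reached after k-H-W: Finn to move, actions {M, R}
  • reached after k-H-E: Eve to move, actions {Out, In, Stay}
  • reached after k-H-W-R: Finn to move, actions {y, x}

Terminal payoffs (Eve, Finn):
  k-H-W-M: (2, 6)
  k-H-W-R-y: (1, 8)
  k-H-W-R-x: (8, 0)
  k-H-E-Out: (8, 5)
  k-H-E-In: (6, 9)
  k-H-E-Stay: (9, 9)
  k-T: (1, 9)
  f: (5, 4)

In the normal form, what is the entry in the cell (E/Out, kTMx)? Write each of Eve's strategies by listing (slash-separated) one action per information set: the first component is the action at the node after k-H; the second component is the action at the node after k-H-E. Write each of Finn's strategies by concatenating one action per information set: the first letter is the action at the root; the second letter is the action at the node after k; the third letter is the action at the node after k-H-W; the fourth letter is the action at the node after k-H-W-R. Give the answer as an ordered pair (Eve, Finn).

(1, 9)

Trace the play path from the root:
  Finn plays k
  Finn plays T at [k]
→ terminal payoff (1, 9).
(Eve's choice at the node after k-H is never reached on this path, so it doesn't affect the outcome.)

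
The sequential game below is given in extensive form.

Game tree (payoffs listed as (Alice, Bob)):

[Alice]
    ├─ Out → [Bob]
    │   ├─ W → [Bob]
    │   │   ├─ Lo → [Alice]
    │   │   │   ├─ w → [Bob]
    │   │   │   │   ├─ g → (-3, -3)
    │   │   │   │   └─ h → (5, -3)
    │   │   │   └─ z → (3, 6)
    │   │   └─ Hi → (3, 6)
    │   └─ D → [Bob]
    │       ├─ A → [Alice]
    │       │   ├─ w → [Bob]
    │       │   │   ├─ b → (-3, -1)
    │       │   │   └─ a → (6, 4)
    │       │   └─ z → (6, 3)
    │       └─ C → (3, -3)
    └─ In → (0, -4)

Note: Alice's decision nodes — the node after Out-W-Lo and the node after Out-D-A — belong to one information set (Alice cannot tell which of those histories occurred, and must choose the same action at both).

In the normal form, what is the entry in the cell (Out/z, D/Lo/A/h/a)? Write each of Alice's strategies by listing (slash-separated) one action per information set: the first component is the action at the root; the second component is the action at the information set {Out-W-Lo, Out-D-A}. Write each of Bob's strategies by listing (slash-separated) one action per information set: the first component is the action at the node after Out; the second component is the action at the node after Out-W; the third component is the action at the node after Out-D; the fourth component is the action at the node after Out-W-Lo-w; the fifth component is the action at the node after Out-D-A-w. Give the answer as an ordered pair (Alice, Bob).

Trace the play path from the root:
  Alice plays Out
  Bob plays D at [Out]
  Bob plays A at [Out-D]
  Alice plays z at [Out-D-A]
→ terminal payoff (6, 3).
(Bob's choice at the node after Out-W is never reached on this path, so it doesn't affect the outcome.)

(6, 3)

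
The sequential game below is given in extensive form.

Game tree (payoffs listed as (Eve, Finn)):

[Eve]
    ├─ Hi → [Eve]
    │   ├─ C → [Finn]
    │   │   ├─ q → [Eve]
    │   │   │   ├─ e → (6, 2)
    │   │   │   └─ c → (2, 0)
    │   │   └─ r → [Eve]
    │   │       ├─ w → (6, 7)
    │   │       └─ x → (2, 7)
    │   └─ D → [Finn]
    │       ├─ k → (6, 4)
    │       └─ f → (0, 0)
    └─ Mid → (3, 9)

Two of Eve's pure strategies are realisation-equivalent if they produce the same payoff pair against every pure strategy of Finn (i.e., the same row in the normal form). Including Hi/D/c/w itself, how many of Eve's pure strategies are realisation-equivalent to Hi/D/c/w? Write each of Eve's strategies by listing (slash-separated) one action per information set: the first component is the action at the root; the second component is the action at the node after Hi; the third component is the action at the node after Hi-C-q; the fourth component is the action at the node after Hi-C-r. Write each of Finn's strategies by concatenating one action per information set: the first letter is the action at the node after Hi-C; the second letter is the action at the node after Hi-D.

Row for Hi/D/c/w (columns qk, qf, rk, rf): (6,4) (0,0) (6,4) (0,0).
Under Hi/D/c/w, Eve's choice at the node after Hi-C-q and at the node after Hi-C-r can never be reached regardless of what Finn does, so varying those choices leaves every outcome unchanged.
Holding the reachable choices fixed and varying the unreachable ones freely already gives 2 × 2 = 4 equivalent strategies.
No other strategy reproduces this row, so those 4 are the full class: Hi/D/e/w, Hi/D/e/x, Hi/D/c/w, Hi/D/c/x.

4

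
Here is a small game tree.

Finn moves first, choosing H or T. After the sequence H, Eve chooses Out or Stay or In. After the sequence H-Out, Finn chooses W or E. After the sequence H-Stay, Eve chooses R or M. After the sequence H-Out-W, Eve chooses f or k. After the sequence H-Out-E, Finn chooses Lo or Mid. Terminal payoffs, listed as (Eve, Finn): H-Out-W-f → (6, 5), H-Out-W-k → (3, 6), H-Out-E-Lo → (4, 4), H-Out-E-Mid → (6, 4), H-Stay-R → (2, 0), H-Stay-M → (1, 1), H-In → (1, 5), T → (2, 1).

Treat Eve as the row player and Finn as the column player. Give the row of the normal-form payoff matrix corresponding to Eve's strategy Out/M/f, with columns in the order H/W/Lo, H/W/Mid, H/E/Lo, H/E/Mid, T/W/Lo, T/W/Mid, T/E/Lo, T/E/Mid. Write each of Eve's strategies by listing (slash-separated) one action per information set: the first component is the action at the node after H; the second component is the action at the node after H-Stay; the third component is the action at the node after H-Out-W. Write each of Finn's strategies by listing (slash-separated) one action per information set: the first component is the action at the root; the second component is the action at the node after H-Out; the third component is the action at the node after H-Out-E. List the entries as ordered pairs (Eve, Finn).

vs H/W/Lo: Finn plays H → Eve plays Out at [H] → Finn plays W at [H-Out] → Eve plays f at [H-Out-W] → (6, 5)
vs H/W/Mid: Finn plays H → Eve plays Out at [H] → Finn plays W at [H-Out] → Eve plays f at [H-Out-W] → (6, 5)
vs H/E/Lo: Finn plays H → Eve plays Out at [H] → Finn plays E at [H-Out] → Finn plays Lo at [H-Out-E] → (4, 4)
vs H/E/Mid: Finn plays H → Eve plays Out at [H] → Finn plays E at [H-Out] → Finn plays Mid at [H-Out-E] → (6, 4)
vs T/W/Lo: Finn plays T → (2, 1)
vs T/W/Mid: Finn plays T → (2, 1)
vs T/E/Lo: Finn plays T → (2, 1)
vs T/E/Mid: Finn plays T → (2, 1)

(6,5) (6,5) (4,4) (6,4) (2,1) (2,1) (2,1) (2,1)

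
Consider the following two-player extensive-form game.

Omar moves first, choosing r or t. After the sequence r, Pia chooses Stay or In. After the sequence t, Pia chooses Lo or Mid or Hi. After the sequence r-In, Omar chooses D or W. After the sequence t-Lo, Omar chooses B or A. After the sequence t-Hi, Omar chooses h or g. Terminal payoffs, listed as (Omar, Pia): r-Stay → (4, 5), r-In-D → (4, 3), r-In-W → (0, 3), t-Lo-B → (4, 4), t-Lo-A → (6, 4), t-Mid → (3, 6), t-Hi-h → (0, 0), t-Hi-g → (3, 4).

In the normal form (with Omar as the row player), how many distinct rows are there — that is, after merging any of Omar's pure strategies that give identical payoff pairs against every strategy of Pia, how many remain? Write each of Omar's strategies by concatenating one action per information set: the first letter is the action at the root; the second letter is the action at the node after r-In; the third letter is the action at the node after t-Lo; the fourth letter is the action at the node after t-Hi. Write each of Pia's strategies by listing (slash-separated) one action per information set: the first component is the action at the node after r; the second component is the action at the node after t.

Omar has 16 pure strategies: rDBh, rDBg, rDAh, rDAg, rWBh, rWBg, rWAh, rWAg, tDBh, tDBg, tDAh, tDAg, tWBh, tWBg, tWAh, tWAg. Columns: Stay/Lo, Stay/Mid, Stay/Hi, In/Lo, In/Mid, In/Hi.
{rDBh, rDBg, rDAh, rDAg} → row (4,5) (4,5) (4,5) (4,3) (4,3) (4,3)
{rWBh, rWBg, rWAh, rWAg} → row (4,5) (4,5) (4,5) (0,3) (0,3) (0,3)
{tDBh, tWBh} → row (4,4) (3,6) (0,0) (4,4) (3,6) (0,0)
{tDBg, tWBg} → row (4,4) (3,6) (3,4) (4,4) (3,6) (3,4)
{tDAh, tWAh} → row (6,4) (3,6) (0,0) (6,4) (3,6) (0,0)
{tDAg, tWAg} → row (6,4) (3,6) (3,4) (6,4) (3,6) (3,4)
That's 6 distinct rows out of 16 strategies.

6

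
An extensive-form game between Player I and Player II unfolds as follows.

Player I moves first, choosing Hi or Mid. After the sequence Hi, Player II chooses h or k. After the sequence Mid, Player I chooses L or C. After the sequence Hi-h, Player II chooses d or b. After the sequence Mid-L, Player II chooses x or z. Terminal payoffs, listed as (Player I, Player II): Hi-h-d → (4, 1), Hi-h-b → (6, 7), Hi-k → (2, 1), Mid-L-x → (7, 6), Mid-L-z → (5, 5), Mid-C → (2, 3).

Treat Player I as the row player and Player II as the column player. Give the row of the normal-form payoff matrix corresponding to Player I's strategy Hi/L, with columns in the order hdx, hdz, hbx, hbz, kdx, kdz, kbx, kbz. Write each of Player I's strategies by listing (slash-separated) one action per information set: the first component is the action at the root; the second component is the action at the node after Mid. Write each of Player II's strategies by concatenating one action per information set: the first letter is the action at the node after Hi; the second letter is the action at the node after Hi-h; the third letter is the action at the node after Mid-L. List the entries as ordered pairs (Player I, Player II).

(4,1) (4,1) (6,7) (6,7) (2,1) (2,1) (2,1) (2,1)

vs hdx: Player I plays Hi → Player II plays h at [Hi] → Player II plays d at [Hi-h] → (4, 1)
vs hdz: Player I plays Hi → Player II plays h at [Hi] → Player II plays d at [Hi-h] → (4, 1)
vs hbx: Player I plays Hi → Player II plays h at [Hi] → Player II plays b at [Hi-h] → (6, 7)
vs hbz: Player I plays Hi → Player II plays h at [Hi] → Player II plays b at [Hi-h] → (6, 7)
vs kdx: Player I plays Hi → Player II plays k at [Hi] → (2, 1)
vs kdz: Player I plays Hi → Player II plays k at [Hi] → (2, 1)
vs kbx: Player I plays Hi → Player II plays k at [Hi] → (2, 1)
vs kbz: Player I plays Hi → Player II plays k at [Hi] → (2, 1)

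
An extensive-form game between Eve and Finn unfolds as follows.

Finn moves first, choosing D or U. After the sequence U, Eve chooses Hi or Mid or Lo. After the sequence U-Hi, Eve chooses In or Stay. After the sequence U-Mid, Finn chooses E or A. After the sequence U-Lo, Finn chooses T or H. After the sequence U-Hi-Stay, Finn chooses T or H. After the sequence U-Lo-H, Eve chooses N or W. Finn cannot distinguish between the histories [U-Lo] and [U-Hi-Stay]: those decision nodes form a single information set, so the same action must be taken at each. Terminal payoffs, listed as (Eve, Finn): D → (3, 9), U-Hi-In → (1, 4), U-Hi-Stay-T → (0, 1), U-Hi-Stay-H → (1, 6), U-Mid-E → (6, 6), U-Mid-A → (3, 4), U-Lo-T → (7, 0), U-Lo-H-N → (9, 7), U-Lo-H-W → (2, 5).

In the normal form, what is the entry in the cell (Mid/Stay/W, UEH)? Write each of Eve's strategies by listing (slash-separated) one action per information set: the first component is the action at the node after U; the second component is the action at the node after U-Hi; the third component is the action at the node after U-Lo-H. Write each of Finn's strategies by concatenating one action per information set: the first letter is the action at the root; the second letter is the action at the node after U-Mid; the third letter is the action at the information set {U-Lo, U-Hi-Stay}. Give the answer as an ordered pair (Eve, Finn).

(6, 6)

Trace the play path from the root:
  Finn plays U
  Eve plays Mid at [U]
  Finn plays E at [U-Mid]
→ terminal payoff (6, 6).
(Eve's choice at the node after U-Hi is never reached on this path, so it doesn't affect the outcome.)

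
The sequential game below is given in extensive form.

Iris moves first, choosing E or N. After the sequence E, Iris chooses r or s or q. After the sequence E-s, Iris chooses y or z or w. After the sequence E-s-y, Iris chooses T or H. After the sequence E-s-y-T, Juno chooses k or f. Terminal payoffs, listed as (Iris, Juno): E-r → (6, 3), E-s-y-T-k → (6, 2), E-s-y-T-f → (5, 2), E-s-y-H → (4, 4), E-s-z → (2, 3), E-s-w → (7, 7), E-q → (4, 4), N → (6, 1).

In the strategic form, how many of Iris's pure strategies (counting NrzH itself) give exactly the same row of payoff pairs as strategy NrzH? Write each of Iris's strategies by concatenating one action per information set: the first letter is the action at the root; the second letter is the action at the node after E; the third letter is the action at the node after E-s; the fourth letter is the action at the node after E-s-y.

18

Row for NrzH (columns k, f): (6,1) (6,1).
Under NrzH, Iris's choice at the node after E and at the node after E-s and at the node after E-s-y can never be reached regardless of what Juno does, so varying those choices leaves every outcome unchanged.
Holding the reachable choices fixed and varying the unreachable ones freely already gives 3 × 3 × 2 = 18 equivalent strategies.
No other strategy reproduces this row, so those 18 are the full class: NryT, NryH, NrzT, NrzH, NrwT, NrwH, NsyT, NsyH, NszT, NszH, NswT, NswH, NqyT, NqyH, NqzT, NqzH, NqwT, NqwH.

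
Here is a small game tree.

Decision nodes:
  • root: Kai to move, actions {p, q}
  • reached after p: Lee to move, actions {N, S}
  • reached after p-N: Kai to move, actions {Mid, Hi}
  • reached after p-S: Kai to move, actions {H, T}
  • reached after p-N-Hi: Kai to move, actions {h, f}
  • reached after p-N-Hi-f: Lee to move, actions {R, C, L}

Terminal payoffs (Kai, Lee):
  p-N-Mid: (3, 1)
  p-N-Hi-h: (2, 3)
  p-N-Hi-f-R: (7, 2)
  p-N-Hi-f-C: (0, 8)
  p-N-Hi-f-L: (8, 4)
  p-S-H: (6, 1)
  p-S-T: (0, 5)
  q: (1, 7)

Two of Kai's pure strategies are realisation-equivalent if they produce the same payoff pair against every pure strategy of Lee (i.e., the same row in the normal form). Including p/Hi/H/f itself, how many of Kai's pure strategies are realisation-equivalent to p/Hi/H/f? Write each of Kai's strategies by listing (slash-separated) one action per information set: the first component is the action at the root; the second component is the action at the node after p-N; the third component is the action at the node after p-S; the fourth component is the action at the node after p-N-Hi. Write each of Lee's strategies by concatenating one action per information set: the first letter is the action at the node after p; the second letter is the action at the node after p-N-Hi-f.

1

Row for p/Hi/H/f (columns NR, NC, NL, SR, SC, SL): (7,2) (0,8) (8,4) (6,1) (6,1) (6,1).
Every one of Kai's information sets is on the play path for some reply by Lee when Kai follows p/Hi/H/f.
Changing the action at any of them therefore changes at least one column, so only p/Hi/H/f itself gives this row.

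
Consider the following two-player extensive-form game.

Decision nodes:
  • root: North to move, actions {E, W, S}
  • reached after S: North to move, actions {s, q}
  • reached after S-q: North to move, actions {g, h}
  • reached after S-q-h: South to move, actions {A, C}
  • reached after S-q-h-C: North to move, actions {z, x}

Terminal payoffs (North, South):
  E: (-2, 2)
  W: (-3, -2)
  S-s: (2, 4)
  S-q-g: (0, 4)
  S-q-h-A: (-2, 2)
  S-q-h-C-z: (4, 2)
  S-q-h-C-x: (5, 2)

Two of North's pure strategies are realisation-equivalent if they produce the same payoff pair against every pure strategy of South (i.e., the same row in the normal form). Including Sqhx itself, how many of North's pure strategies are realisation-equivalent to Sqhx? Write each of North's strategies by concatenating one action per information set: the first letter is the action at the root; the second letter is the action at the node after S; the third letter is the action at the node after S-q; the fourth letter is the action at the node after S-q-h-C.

Row for Sqhx (columns A, C): (-2,2) (5,2).
Every one of North's information sets is on the play path for some reply by South when North follows Sqhx.
Changing the action at any of them therefore changes at least one column, so only Sqhx itself gives this row.

1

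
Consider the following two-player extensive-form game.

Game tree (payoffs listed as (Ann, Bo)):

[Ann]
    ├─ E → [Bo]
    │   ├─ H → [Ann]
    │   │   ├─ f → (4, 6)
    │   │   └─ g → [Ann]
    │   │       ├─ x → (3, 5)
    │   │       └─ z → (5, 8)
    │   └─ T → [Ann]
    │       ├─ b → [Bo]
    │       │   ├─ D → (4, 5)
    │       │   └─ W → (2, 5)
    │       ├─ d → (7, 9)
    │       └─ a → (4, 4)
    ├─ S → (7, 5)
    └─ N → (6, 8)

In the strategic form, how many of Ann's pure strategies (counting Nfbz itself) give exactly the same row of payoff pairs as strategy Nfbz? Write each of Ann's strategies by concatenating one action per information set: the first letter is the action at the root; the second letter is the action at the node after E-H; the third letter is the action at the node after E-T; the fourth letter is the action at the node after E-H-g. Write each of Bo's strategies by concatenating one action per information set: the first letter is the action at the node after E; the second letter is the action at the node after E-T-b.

Row for Nfbz (columns HD, HW, TD, TW): (6,8) (6,8) (6,8) (6,8).
Under Nfbz, Ann's choice at the node after E-H and at the node after E-T and at the node after E-H-g can never be reached regardless of what Bo does, so varying those choices leaves every outcome unchanged.
Holding the reachable choices fixed and varying the unreachable ones freely already gives 2 × 3 × 2 = 12 equivalent strategies.
No other strategy reproduces this row, so those 12 are the full class: Nfbx, Nfbz, Nfdx, Nfdz, Nfax, Nfaz, Ngbx, Ngbz, Ngdx, Ngdz, Ngax, Ngaz.

12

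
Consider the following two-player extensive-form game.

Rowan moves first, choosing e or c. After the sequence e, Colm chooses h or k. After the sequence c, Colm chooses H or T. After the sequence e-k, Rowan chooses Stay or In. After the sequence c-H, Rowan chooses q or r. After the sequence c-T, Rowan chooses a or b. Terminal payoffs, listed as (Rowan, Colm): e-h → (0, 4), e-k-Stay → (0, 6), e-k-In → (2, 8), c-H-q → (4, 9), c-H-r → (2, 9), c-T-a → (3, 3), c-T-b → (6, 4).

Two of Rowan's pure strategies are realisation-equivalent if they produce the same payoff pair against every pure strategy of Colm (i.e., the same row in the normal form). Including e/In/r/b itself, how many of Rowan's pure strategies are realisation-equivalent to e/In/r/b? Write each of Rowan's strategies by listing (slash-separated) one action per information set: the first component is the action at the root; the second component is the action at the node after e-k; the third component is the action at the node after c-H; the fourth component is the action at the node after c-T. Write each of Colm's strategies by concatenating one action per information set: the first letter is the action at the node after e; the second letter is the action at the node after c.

Row for e/In/r/b (columns hH, hT, kH, kT): (0,4) (0,4) (2,8) (2,8).
Under e/In/r/b, Rowan's choice at the node after c-H and at the node after c-T can never be reached regardless of what Colm does, so varying those choices leaves every outcome unchanged.
Holding the reachable choices fixed and varying the unreachable ones freely already gives 2 × 2 = 4 equivalent strategies.
No other strategy reproduces this row, so those 4 are the full class: e/In/q/a, e/In/q/b, e/In/r/a, e/In/r/b.

4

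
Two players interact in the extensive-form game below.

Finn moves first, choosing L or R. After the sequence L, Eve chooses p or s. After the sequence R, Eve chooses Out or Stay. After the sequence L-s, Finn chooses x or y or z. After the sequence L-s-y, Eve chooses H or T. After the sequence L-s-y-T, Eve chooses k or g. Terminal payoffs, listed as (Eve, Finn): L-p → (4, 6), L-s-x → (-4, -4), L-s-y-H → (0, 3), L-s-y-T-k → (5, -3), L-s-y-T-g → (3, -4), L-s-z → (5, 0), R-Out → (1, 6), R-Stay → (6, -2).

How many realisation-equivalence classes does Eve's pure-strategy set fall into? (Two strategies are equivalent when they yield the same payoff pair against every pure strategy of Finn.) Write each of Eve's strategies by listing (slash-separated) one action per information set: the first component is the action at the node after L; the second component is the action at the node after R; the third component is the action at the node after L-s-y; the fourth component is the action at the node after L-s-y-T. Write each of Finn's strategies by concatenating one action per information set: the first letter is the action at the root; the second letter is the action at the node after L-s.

Eve has 16 pure strategies: p/Out/H/k, p/Out/H/g, p/Out/T/k, p/Out/T/g, p/Stay/H/k, p/Stay/H/g, p/Stay/T/k, p/Stay/T/g, s/Out/H/k, s/Out/H/g, s/Out/T/k, s/Out/T/g, s/Stay/H/k, s/Stay/H/g, s/Stay/T/k, s/Stay/T/g. Columns: Lx, Ly, Lz, Rx, Ry, Rz.
{p/Out/H/k, p/Out/H/g, p/Out/T/k, p/Out/T/g} → row (4,6) (4,6) (4,6) (1,6) (1,6) (1,6)
{p/Stay/H/k, p/Stay/H/g, p/Stay/T/k, p/Stay/T/g} → row (4,6) (4,6) (4,6) (6,-2) (6,-2) (6,-2)
{s/Out/H/k, s/Out/H/g} → row (-4,-4) (0,3) (5,0) (1,6) (1,6) (1,6)
{s/Out/T/k} → row (-4,-4) (5,-3) (5,0) (1,6) (1,6) (1,6)
{s/Out/T/g} → row (-4,-4) (3,-4) (5,0) (1,6) (1,6) (1,6)
{s/Stay/H/k, s/Stay/H/g} → row (-4,-4) (0,3) (5,0) (6,-2) (6,-2) (6,-2)
{s/Stay/T/k} → row (-4,-4) (5,-3) (5,0) (6,-2) (6,-2) (6,-2)
{s/Stay/T/g} → row (-4,-4) (3,-4) (5,0) (6,-2) (6,-2) (6,-2)
That's 8 distinct rows out of 16 strategies.

8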